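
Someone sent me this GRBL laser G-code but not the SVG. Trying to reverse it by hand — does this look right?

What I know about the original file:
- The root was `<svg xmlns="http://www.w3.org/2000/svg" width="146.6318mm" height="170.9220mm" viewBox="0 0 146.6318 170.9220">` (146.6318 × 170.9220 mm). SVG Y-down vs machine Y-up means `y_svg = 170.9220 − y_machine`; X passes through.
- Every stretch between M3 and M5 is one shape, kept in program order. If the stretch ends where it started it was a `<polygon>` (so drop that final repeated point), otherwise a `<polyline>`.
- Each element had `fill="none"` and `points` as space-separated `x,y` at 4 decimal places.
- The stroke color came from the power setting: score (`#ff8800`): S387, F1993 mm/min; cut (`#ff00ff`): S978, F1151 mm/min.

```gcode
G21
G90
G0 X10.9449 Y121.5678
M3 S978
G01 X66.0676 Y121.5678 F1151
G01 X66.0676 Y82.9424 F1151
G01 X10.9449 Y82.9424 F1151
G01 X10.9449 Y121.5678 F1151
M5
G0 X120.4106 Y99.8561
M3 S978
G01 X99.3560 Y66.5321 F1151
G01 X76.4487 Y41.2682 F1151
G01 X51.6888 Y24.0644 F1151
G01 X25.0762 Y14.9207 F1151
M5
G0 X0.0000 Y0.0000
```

<svg xmlns="http://www.w3.org/2000/svg" width="146.6318mm" height="170.9220mm" viewBox="0 0 146.6318 170.9220">
  <polygon points="10.9449,49.3542 66.0676,49.3542 66.0676,87.9796 10.9449,87.9796" fill="none" stroke="#ff00ff"/>
  <polyline points="120.4106,71.0659 99.3560,104.3899 76.4487,129.6538 51.6888,146.8576 25.0762,156.0013" fill="none" stroke="#ff00ff"/>
</svg>

Each laser-on run becomes one SVG element. Flip Y back into SVG space with y_svg = 170.9220 − y_machine. Every run uses S978, so all elements get stroke `#ff00ff` (cut).

Run 1: The run returns to its start, so emit a `<polygon>` with points (Y-flipped): 10.9449,49.3542 66.0676,49.3542 66.0676,87.9796 10.9449,87.9796.

Run 2: The run is open, so emit a `<polyline>` with points (Y-flipped): 120.4106,71.0659 99.3560,104.3899 76.4487,129.6538 51.6888,146.8576 25.0762,156.0013.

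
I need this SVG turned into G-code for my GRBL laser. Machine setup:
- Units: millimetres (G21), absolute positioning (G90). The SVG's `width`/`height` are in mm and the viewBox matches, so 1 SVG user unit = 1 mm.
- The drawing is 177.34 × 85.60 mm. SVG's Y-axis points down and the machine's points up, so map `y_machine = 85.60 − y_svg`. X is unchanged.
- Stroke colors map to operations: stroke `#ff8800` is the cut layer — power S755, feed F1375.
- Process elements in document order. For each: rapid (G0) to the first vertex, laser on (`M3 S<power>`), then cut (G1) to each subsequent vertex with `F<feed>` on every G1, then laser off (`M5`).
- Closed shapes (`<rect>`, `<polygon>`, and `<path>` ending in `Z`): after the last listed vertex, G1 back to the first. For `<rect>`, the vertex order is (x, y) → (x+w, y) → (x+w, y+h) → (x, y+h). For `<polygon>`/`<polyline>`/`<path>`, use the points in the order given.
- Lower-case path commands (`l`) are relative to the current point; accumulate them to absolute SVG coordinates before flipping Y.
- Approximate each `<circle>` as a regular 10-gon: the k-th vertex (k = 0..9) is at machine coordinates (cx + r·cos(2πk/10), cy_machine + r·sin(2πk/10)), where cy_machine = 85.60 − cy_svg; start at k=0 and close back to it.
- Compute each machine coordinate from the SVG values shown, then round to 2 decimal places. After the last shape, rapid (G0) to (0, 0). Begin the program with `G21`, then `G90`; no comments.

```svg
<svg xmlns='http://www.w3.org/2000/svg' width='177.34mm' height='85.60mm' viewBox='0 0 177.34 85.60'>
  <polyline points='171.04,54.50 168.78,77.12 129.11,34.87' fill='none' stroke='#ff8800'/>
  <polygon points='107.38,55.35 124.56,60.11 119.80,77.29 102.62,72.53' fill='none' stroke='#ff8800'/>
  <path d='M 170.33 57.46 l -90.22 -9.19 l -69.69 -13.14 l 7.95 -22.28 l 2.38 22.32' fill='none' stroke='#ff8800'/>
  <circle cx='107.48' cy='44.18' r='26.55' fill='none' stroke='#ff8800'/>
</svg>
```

G21
G90
G0 X171.04 Y31.10
M3 S755
G1 X168.78 Y8.48 F1375
G1 X129.11 Y50.73 F1375
M5
G0 X107.38 Y30.25
M3 S755
G1 X124.56 Y25.49 F1375
G1 X119.80 Y8.31 F1375
G1 X102.62 Y13.07 F1375
G1 X107.38 Y30.25 F1375
M5
G0 X170.33 Y28.14
M3 S755
G1 X80.11 Y37.33 F1375
G1 X10.42 Y50.47 F1375
G1 X18.37 Y72.75 F1375
G1 X20.75 Y50.43 F1375
M5
G0 X134.03 Y41.42
M3 S755
G1 X128.96 Y57.03 F1375
G1 X115.68 Y66.67 F1375
G1 X99.28 Y66.67 F1375
G1 X86.00 Y57.03 F1375
G1 X80.93 Y41.42 F1375
G1 X86.00 Y25.81 F1375
G1 X99.28 Y16.17 F1375
G1 X115.68 Y16.17 F1375
G1 X128.96 Y25.81 F1375
G1 X134.03 Y41.42 F1375
M5
G0 X0.00 Y0.00

Since the viewBox matches the mm dimensions, user units are millimetres directly. The only transform is the Y-flip y_m = 85.60 − y_svg.

Shape 1 is a open polyline drawn with `<polyline>`. Its stroke #ff8800 means cut at S755, F1375. After flipping Y the toolpath is (171.04,31.10) → (168.78,8.48) → (129.11,50.73).

Shape 2 is a regular polygon drawn with `<polygon>`. Its stroke #ff8800 means cut at S755, F1375. After flipping Y the toolpath is (107.38,30.25) → (124.56,25.49) → (119.80,8.31) → (102.62,13.07) → (107.38,30.25), returning to the start.

Shape 3 is a open polyline drawn with `<path>`. Its stroke #ff8800 means cut at S755, F1375. After flipping Y the toolpath is (170.33,28.14) → (80.11,37.33) → (10.42,50.47) → (18.37,72.75) → (20.75,50.43).

Shape 4 is a circle drawn with `<circle>`. Its stroke #ff8800 means cut at S755, F1375. After flipping Y the toolpath is (134.03,41.42) → (128.96,57.03) → (115.68,66.67) → (99.28,66.67) → (86.00,57.03) → (80.93,41.42) → (86.00,25.81) → (99.28,16.17) → (115.68,16.17) → (128.96,25.81) → (134.03,41.42), returning to the start.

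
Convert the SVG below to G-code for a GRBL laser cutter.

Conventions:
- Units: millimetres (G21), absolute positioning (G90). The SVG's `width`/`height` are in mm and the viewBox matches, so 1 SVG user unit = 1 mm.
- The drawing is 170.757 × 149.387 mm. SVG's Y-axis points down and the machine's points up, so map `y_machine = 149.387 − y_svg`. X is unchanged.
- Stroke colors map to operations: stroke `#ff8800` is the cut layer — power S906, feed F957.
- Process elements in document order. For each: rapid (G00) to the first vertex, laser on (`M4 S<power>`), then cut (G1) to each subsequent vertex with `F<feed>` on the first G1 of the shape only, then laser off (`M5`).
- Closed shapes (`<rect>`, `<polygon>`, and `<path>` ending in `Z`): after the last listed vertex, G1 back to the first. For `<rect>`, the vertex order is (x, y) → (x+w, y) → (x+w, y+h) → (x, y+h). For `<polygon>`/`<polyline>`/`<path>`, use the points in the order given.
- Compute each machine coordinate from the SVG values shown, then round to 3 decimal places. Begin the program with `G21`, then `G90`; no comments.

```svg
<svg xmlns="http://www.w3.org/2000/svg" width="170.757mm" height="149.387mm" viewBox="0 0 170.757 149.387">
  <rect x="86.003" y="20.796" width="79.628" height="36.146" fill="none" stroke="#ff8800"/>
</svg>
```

Since the viewBox matches the mm dimensions, user units are millimetres directly. The only transform is the Y-flip y_m = 149.387 − y_svg.

Shape 1 is a rectangle drawn with `<rect>`. Its stroke #ff8800 means cut at S906, F957. After flipping Y the toolpath is (86.003,128.591) → (165.631,128.591) → (165.631,92.445) → (86.003,92.445) → (86.003,128.591), returning to the start.

G21
G90
G00 X86.003 Y128.591
M4 S906
G1 X165.631 Y128.591 F957
G1 X165.631 Y92.445
G1 X86.003 Y92.445
G1 X86.003 Y128.591
M5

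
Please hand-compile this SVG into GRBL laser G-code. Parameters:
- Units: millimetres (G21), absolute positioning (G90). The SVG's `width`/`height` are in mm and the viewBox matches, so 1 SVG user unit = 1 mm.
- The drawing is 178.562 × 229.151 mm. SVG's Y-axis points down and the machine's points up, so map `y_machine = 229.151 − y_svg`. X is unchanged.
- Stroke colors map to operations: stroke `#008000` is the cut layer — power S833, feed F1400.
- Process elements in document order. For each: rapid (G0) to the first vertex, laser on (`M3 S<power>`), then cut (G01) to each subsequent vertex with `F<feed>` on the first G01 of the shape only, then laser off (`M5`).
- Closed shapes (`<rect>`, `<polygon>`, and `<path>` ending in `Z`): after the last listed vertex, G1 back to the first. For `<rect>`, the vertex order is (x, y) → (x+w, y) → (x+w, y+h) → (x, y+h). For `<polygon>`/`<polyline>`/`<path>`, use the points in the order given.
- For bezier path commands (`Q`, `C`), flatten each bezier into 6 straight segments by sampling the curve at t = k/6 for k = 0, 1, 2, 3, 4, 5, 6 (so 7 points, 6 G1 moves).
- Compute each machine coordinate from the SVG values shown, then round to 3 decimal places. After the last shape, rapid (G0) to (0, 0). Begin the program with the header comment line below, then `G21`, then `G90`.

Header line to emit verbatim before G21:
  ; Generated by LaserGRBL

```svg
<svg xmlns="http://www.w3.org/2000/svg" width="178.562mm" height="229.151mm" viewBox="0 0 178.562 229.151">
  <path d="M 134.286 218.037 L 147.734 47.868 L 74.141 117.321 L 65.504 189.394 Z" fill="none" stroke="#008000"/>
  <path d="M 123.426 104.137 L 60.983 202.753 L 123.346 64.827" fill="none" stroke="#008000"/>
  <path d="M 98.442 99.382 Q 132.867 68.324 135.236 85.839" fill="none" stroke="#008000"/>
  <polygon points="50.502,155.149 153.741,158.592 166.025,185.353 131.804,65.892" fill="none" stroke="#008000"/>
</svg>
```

viewBox `0 0 178.562 229.151` with mm width/height → 1 unit = 1 mm. Flip: y_m = 229.151 − y_svg.

**Shape 1** — `<path>` closed polygon, stroke `#008000` → cut (S833, F1400). Machine vertices: (134.286,11.114) → (147.734,181.283) → (74.141,111.830) → (65.504,39.757) → (134.286,11.114). Closed: final G1 returns to the first vertex.

**Shape 2** — `<path>` open polyline, stroke `#008000` → cut (S833, F1400). Machine vertices: (123.426,125.014) → (60.983,26.398) → (123.346,164.324). Open path.

**Shape 3** — `<path>` quadratic bezier, stroke `#008000` → cut (S833, F1400). Control points (SVG): P0=(98.442,99.382), P1=(132.867,68.324), P2=(135.236,85.839); sampled at t=k/6. Machine vertices: (98.442,129.769) → (109.027,138.772) → (117.830,145.077) → (124.853,148.684) → (130.095,149.592) → (133.556,147.801) → (135.236,143.312). Open path.

**Shape 4** — `<polygon>` closed polygon, stroke `#008000` → cut (S833, F1400). Machine vertices: (50.502,74.002) → (153.741,70.559) → (166.025,43.798) → (131.804,163.259) → (50.502,74.002). Closed: final G1 returns to the first vertex.

; Generated by LaserGRBL
G21
G90
G0 X134.286 Y11.114
M3 S833
G01 X147.734 Y181.283 F1400
G01 X74.141 Y111.830
G01 X65.504 Y39.757
G01 X134.286 Y11.114
M5
G0 X123.426 Y125.014
M3 S833
G01 X60.983 Y26.398 F1400
G01 X123.346 Y164.324
M5
G0 X98.442 Y129.769
M3 S833
G01 X109.027 Y138.772 F1400
G01 X117.830 Y145.077
G01 X124.853 Y148.684
G01 X130.095 Y149.592
G01 X133.556 Y147.801
G01 X135.236 Y143.312
M5
G0 X50.502 Y74.002
M3 S833
G01 X153.741 Y70.559 F1400
G01 X166.025 Y43.798
G01 X131.804 Y163.259
G01 X50.502 Y74.002
M5
G0 X0.000 Y0.000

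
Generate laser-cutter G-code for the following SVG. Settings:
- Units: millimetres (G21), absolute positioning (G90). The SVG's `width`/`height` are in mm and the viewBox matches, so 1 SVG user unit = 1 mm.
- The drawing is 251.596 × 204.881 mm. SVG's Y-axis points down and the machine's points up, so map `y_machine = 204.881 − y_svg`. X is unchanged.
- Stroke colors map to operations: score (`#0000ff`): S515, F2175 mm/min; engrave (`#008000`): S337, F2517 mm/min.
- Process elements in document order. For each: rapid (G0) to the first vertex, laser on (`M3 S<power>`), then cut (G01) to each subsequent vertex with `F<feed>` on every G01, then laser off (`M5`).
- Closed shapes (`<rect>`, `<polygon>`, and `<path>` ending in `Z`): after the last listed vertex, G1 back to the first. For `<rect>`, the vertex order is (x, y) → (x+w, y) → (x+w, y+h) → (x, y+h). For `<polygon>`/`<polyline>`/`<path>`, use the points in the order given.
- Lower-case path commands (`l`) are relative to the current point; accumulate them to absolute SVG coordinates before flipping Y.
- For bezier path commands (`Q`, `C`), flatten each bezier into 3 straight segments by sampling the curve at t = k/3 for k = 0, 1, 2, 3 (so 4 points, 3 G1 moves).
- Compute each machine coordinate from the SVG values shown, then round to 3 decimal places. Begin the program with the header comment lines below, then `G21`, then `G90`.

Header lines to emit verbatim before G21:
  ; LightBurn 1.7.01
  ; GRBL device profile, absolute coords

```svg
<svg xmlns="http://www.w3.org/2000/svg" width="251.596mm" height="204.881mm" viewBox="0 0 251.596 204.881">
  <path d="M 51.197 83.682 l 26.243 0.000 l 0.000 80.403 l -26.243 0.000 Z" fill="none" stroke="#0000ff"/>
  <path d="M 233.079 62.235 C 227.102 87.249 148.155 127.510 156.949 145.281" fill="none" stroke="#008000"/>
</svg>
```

1 u = 1 mm; y_m = 204.881 − y.

[1] `<path>` rectangle, #0000ff→score S515 F2175: (51.197,121.199) → (77.440,121.199) → (77.440,40.796) → (51.197,40.796) → (51.197,121.199) (closed)

[2] `<path>` cubic bezier, #008000→engrave S337 F2517: (233.079,142.646) → (208.731,113.947) → (171.450,83.470) → (156.949,59.600)

; LightBurn 1.7.01
; GRBL device profile, absolute coords
G21
G90
G0 X51.197 Y121.199
M3 S515
G01 X77.440 Y121.199 F2175
G01 X77.440 Y40.796 F2175
G01 X51.197 Y40.796 F2175
G01 X51.197 Y121.199 F2175
M5
G0 X233.079 Y142.646
M3 S337
G01 X208.731 Y113.947 F2517
G01 X171.450 Y83.470 F2517
G01 X156.949 Y59.600 F2517
M5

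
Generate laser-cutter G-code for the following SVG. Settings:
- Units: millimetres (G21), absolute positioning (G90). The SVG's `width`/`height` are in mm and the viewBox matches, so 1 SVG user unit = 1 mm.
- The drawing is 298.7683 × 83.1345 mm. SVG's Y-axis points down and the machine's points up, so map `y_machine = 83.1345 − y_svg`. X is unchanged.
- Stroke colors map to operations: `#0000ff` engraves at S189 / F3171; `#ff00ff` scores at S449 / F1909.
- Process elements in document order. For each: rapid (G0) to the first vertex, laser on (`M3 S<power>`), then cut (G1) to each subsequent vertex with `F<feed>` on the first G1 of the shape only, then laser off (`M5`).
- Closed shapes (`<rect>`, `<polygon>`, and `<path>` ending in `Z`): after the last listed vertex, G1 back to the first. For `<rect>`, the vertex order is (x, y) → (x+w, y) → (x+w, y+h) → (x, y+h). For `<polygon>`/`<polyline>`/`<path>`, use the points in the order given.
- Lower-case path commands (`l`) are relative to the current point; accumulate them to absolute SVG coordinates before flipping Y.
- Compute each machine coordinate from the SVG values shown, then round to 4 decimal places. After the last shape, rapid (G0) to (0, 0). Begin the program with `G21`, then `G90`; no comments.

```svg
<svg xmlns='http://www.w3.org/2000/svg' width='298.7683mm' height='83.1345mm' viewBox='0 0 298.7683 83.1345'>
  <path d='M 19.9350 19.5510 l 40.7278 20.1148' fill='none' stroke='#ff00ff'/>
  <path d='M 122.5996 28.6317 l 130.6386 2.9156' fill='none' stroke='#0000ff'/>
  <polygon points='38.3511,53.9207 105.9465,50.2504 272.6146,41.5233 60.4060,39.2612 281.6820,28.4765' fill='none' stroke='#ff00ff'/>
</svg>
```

G21
G90
G0 X19.9350 Y63.5835
M3 S449
G1 X60.6628 Y43.4687 F1909
M5
G0 X122.5996 Y54.5028
M3 S189
G1 X253.2382 Y51.5872 F3171
M5
G0 X38.3511 Y29.2138
M3 S449
G1 X105.9465 Y32.8841 F1909
G1 X272.6146 Y41.6112
G1 X60.4060 Y43.8733
G1 X281.6820 Y54.6580
G1 X38.3511 Y29.2138
M5
G0 X0.0000 Y0.0000

1 u = 1 mm; y_m = 83.1345 − y.

[1] `<path>` line segment, #ff00ff→score S449 F1909: (19.9350,63.5835) → (60.6628,43.4687)

[2] `<path>` line segment, #0000ff→engrave S189 F3171: (122.5996,54.5028) → (253.2382,51.5872)

[3] `<polygon>` closed polygon, #ff00ff→score S449 F1909: (38.3511,29.2138) → (105.9465,32.8841) → (272.6146,41.6112) → (60.4060,43.8733) → (281.6820,54.6580) → (38.3511,29.2138) (closed)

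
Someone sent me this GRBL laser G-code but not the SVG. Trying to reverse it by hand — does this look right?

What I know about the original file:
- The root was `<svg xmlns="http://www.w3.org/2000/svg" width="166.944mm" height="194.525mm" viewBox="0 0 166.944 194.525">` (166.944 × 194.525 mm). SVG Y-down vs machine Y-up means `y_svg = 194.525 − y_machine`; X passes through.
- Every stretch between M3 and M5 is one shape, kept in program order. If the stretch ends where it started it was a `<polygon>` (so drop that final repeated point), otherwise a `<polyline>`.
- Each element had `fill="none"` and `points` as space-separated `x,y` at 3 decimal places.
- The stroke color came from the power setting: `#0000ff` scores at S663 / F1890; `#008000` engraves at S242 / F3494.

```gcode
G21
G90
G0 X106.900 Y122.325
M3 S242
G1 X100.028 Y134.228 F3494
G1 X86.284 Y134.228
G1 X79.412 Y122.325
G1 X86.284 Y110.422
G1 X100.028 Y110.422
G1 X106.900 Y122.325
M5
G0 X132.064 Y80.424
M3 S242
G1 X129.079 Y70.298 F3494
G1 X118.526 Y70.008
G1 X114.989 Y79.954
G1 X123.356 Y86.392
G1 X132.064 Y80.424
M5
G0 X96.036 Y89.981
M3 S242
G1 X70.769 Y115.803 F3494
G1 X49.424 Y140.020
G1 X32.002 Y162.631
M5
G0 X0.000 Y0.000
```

Each laser-on run becomes one SVG element. Flip Y back into SVG space with y_svg = 194.525 − y_machine. Every run uses S242, so all elements get stroke `#008000` (engrave).

Run 1: The run returns to its start, so emit a `<polygon>` with points (Y-flipped): 106.900,72.200 100.028,60.297 86.284,60.297 79.412,72.200 86.284,84.103 100.028,84.103.

Run 2: The run returns to its start, so emit a `<polygon>` with points (Y-flipped): 132.064,114.101 129.079,124.227 118.526,124.517 114.989,114.571 123.356,108.133.

Run 3: The run is open, so emit a `<polyline>` with points (Y-flipped): 96.036,104.544 70.769,78.722 49.424,54.505 32.002,31.894.

<svg xmlns="http://www.w3.org/2000/svg" width="166.944mm" height="194.525mm" viewBox="0 0 166.944 194.525">
  <polygon points="106.900,72.200 100.028,60.297 86.284,60.297 79.412,72.200 86.284,84.103 100.028,84.103" fill="none" stroke="#008000"/>
  <polygon points="132.064,114.101 129.079,124.227 118.526,124.517 114.989,114.571 123.356,108.133" fill="none" stroke="#008000"/>
  <polyline points="96.036,104.544 70.769,78.722 49.424,54.505 32.002,31.894" fill="none" stroke="#008000"/>
</svg>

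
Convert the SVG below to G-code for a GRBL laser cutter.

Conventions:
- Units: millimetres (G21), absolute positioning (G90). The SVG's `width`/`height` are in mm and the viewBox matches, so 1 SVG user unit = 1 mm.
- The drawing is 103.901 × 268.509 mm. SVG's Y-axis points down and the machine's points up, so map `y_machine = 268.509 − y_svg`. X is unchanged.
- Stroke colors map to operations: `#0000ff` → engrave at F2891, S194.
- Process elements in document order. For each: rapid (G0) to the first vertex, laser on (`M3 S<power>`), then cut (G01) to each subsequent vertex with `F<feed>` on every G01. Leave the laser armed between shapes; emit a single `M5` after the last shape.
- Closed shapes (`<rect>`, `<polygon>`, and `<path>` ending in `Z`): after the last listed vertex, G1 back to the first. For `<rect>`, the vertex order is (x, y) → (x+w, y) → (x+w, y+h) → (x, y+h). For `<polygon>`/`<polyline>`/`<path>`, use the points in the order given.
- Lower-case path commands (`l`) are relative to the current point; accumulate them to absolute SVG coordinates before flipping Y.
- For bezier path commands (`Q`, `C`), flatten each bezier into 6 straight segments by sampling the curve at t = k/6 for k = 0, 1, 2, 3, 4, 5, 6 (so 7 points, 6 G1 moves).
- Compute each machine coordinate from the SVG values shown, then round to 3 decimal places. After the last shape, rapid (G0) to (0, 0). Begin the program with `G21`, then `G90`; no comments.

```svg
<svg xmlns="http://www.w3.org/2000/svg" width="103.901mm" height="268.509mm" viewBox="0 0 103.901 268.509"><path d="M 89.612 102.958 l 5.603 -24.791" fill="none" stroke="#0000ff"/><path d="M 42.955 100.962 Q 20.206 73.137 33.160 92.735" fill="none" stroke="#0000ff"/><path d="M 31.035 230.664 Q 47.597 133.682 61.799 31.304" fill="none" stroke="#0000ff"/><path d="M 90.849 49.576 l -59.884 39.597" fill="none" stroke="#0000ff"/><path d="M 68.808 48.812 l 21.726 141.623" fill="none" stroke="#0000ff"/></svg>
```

G21
G90
G0 X89.612 Y165.551
M3 S194
G01 X95.215 Y190.342 F2891
G0 X42.955 Y167.547
M3 S194
G01 X36.364 Y175.505 F2891
G01 X31.756 Y180.828 F2891
G01 X29.132 Y183.516 F2891
G01 X28.491 Y183.570 F2891
G01 X29.834 Y180.989 F2891
G01 X33.160 Y175.774 F2891
G0 X31.035 Y37.845
M3 S194
G01 X36.490 Y70.322 F2891
G01 X41.814 Y103.099 F2891
G01 X47.007 Y136.176 F2891
G01 X52.069 Y169.553 F2891
G01 X56.999 Y203.229 F2891
G01 X61.799 Y237.205 F2891
G0 X90.849 Y218.933
M3 S194
G01 X30.965 Y179.336 F2891
G0 X68.808 Y219.697
M3 S194
G01 X90.534 Y78.074 F2891
M5
G0 X0.000 Y0.000

1 u = 1 mm; y_m = 268.509 − y.

[1] `<path>` line segment, #0000ff→engrave S194 F2891: (89.612,165.551) → (95.215,190.342)

[2] `<path>` quadratic bezier, #0000ff→engrave S194 F2891: (42.955,167.547) → (36.364,175.505) → (31.756,180.828) → (29.132,183.516) → (28.491,183.570) → (29.834,180.989) → (33.160,175.774)

[3] `<path>` quadratic bezier, #0000ff→engrave S194 F2891: (31.035,37.845) → (36.490,70.322) → (41.814,103.099) → (47.007,136.176) → (52.069,169.553) → (56.999,203.229) → (61.799,237.205)

[4] `<path>` line segment, #0000ff→engrave S194 F2891: (90.849,218.933) → (30.965,179.336)

[5] `<path>` line segment, #0000ff→engrave S194 F2891: (68.808,219.697) → (90.534,78.074)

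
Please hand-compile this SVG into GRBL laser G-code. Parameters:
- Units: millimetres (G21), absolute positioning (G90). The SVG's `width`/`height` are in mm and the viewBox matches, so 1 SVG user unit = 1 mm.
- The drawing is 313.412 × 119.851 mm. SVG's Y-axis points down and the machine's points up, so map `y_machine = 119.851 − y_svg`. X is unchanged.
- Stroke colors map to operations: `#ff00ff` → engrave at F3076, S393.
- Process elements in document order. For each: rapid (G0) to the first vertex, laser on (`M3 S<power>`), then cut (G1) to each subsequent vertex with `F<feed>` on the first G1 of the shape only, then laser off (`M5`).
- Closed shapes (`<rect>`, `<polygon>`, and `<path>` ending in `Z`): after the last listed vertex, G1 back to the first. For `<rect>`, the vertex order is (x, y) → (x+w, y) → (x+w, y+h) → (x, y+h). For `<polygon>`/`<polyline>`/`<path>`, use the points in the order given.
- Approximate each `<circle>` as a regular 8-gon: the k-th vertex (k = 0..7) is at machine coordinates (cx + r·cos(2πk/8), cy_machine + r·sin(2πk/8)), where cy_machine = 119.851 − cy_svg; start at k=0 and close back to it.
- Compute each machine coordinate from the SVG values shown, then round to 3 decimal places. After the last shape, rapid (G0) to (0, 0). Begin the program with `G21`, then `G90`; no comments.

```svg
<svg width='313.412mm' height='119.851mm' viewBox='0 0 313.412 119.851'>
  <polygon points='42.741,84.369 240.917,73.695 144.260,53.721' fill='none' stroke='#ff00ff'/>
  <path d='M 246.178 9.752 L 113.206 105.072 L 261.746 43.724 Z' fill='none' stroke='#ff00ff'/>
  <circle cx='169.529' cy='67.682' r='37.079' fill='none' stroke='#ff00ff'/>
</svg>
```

viewBox `0 0 313.412 119.851` with mm width/height → 1 unit = 1 mm. Flip: y_m = 119.851 − y_svg.

**Shape 1** — `<polygon>` closed polygon, stroke `#ff00ff` → engrave (S393, F3076). Machine vertices: (42.741,35.482) → (240.917,46.156) → (144.260,66.130) → (42.741,35.482). Closed: final G1 returns to the first vertex.

**Shape 2** — `<path>` closed polygon, stroke `#ff00ff` → engrave (S393, F3076). Machine vertices: (246.178,110.099) → (113.206,14.779) → (261.746,76.127) → (246.178,110.099). Closed: final G1 returns to the first vertex.

**Shape 3** — `<circle>` circle, stroke `#ff00ff` → engrave (S393, F3076). Machine vertices: (206.608,52.169) → (195.748,78.388) → (169.529,89.248) → (143.310,78.388) → (132.450,52.169) → (143.310,25.950) → (169.529,15.090) → (195.748,25.950) → (206.608,52.169). Closed: final G1 returns to the first vertex.

G21
G90
G0 X42.741 Y35.482
M3 S393
G1 X240.917 Y46.156 F3076
G1 X144.260 Y66.130
G1 X42.741 Y35.482
M5
G0 X246.178 Y110.099
M3 S393
G1 X113.206 Y14.779 F3076
G1 X261.746 Y76.127
G1 X246.178 Y110.099
M5
G0 X206.608 Y52.169
M3 S393
G1 X195.748 Y78.388 F3076
G1 X169.529 Y89.248
G1 X143.310 Y78.388
G1 X132.450 Y52.169
G1 X143.310 Y25.950
G1 X169.529 Y15.090
G1 X195.748 Y25.950
G1 X206.608 Y52.169
M5
G0 X0.000 Y0.000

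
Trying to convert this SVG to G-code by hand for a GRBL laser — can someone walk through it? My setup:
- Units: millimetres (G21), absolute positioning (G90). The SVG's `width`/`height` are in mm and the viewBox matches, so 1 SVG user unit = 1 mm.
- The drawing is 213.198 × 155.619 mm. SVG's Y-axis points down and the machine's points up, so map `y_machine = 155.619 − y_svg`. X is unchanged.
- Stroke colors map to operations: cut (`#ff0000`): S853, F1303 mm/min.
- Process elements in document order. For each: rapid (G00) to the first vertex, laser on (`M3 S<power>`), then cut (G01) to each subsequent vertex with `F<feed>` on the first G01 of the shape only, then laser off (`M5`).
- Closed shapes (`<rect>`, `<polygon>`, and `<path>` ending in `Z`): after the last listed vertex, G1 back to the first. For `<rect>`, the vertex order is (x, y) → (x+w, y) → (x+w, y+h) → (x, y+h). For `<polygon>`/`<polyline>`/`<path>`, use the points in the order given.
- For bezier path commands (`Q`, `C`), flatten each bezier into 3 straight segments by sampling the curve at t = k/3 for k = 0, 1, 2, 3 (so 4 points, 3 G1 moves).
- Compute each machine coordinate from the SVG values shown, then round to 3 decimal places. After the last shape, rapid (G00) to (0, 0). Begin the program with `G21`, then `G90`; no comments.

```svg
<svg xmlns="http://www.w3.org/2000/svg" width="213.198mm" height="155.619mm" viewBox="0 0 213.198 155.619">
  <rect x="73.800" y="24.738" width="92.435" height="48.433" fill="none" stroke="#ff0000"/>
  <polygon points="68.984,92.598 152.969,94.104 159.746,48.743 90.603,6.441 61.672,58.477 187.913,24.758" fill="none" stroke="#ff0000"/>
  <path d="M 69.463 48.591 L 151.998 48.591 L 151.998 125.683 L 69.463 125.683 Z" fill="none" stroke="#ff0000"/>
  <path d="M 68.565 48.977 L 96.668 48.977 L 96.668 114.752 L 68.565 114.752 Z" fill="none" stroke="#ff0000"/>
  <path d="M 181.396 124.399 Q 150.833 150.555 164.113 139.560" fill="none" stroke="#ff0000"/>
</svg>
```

G21
G90
G00 X73.800 Y130.881
M3 S853
G01 X166.235 Y130.881 F1303
G01 X166.235 Y82.448
G01 X73.800 Y82.448
G01 X73.800 Y130.881
M5
G00 X68.984 Y63.021
M3 S853
G01 X152.969 Y61.515 F1303
G01 X159.746 Y106.876
G01 X90.603 Y149.178
G01 X61.672 Y97.142
G01 X187.913 Y130.861
G01 X68.984 Y63.021
M5
G00 X69.463 Y107.028
M3 S853
G01 X151.998 Y107.028 F1303
G01 X151.998 Y29.936
G01 X69.463 Y29.936
G01 X69.463 Y107.028
M5
G00 X68.565 Y106.642
M3 S853
G01 X96.668 Y106.642 F1303
G01 X96.668 Y40.867
G01 X68.565 Y40.867
G01 X68.565 Y106.642
M5
G00 X181.396 Y31.220
M3 S853
G01 X165.892 Y17.911 F1303
G01 X160.131 Y12.857
G01 X164.113 Y16.059
M5
G00 X0.000 Y0.000

1 u = 1 mm; y_m = 155.619 − y.

[1] `<rect>` rectangle, #ff0000→cut S853 F1303: (73.800,130.881) → (166.235,130.881) → (166.235,82.448) → (73.800,82.448) → (73.800,130.881) (closed)

[2] `<polygon>` closed polygon, #ff0000→cut S853 F1303: (68.984,63.021) → (152.969,61.515) → (159.746,106.876) → (90.603,149.178) → (61.672,97.142) → (187.913,130.861) → (68.984,63.021) (closed)

[3] `<path>` rectangle, #ff0000→cut S853 F1303: (69.463,107.028) → (151.998,107.028) → (151.998,29.936) → (69.463,29.936) → (69.463,107.028) (closed)

[4] `<path>` rectangle, #ff0000→cut S853 F1303: (68.565,106.642) → (96.668,106.642) → (96.668,40.867) → (68.565,40.867) → (68.565,106.642) (closed)

[5] `<path>` quadratic bezier, #ff0000→cut S853 F1303: (181.396,31.220) → (165.892,17.911) → (160.131,12.857) → (164.113,16.059)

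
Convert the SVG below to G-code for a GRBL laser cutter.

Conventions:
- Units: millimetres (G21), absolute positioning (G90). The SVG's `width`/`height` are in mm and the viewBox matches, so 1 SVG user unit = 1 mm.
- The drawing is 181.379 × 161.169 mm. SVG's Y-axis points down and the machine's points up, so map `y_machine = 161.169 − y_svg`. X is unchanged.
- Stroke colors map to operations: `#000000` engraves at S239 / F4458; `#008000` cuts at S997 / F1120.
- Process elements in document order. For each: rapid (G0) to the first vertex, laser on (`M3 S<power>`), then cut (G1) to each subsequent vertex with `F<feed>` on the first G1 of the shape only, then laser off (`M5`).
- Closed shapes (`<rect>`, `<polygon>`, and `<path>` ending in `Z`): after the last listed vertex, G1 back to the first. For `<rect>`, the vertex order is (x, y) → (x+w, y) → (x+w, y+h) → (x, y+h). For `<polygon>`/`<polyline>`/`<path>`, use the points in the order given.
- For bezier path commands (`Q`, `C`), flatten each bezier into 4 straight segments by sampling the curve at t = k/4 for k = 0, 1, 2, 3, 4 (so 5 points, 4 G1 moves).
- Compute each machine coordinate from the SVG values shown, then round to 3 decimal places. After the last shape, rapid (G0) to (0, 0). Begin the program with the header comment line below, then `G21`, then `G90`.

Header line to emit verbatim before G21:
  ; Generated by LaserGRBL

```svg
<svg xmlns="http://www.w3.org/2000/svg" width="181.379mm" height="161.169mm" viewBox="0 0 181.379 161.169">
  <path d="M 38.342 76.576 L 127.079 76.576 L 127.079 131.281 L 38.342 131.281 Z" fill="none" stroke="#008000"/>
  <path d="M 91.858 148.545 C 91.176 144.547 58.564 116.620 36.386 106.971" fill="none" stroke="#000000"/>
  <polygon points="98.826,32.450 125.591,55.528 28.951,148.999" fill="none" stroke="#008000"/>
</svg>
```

1 u = 1 mm; y_m = 161.169 − y.

[1] `<path>` rectangle, #008000→cut S997 F1120: (38.342,84.593) → (127.079,84.593) → (127.079,29.888) → (38.342,29.888) → (38.342,84.593) (closed)

[2] `<path>` cubic bezier, #000000→engrave S239 F4458: (91.858,12.624) → (86.022,19.450) → (72.183,31.292) → (54.314,44.194) → (36.386,54.198)

[3] `<polygon>` closed polygon, #008000→cut S997 F1120: (98.826,128.719) → (125.591,105.641) → (28.951,12.170) → (98.826,128.719) (closed)

; Generated by LaserGRBL
G21
G90
G0 X38.342 Y84.593
M3 S997
G1 X127.079 Y84.593 F1120
G1 X127.079 Y29.888
G1 X38.342 Y29.888
G1 X38.342 Y84.593
M5
G0 X91.858 Y12.624
M3 S239
G1 X86.022 Y19.450 F4458
G1 X72.183 Y31.292
G1 X54.314 Y44.194
G1 X36.386 Y54.198
M5
G0 X98.826 Y128.719
M3 S997
G1 X125.591 Y105.641 F1120
G1 X28.951 Y12.170
G1 X98.826 Y128.719
M5
G0 X0.000 Y0.000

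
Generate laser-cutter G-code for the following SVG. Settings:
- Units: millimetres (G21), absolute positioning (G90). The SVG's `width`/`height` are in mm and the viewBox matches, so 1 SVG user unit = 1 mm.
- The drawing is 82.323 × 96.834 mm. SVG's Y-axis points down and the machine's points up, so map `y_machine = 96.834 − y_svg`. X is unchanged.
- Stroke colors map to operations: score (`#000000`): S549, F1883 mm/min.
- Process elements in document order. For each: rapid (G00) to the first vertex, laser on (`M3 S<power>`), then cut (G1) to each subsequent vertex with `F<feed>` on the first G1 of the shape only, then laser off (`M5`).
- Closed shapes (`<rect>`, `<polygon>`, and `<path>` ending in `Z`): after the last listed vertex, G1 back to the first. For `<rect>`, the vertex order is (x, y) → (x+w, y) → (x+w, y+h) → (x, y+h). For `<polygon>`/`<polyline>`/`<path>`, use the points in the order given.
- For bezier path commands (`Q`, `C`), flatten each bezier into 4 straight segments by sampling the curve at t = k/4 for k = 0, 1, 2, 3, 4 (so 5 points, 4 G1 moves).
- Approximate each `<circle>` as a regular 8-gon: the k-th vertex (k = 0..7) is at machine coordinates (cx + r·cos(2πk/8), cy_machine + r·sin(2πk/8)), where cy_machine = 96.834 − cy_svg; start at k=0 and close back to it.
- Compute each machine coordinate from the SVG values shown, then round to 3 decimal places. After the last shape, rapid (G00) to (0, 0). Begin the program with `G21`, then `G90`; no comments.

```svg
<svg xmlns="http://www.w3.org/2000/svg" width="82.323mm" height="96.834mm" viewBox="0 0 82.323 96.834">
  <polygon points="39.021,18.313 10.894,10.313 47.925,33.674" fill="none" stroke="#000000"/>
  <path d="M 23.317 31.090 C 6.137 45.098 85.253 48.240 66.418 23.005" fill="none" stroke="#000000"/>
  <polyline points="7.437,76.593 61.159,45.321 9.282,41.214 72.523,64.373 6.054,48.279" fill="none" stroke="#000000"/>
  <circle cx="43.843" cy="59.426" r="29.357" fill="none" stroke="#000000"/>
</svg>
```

G21
G90
G00 X39.021 Y78.521
M3 S549
G1 X10.894 Y86.521 F1883
G1 X47.925 Y63.160
G1 X39.021 Y78.521
M5
G00 X23.317 Y65.744
M3 S549
G1 X25.452 Y57.549 F1883
G1 X45.488 Y55.070
G1 X65.214 Y59.950
G1 X66.418 Y73.829
M5
G00 X7.437 Y20.241
M3 S549
G1 X61.159 Y51.513 F1883
G1 X9.282 Y55.620
G1 X72.523 Y32.461
G1 X6.054 Y48.555
M5
G00 X73.200 Y37.408
M3 S549
G1 X64.602 Y58.167 F1883
G1 X43.843 Y66.765
G1 X23.084 Y58.167
G1 X14.486 Y37.408
G1 X23.084 Y16.649
G1 X43.843 Y8.051
G1 X64.602 Y16.649
G1 X73.200 Y37.408
M5
G00 X0.000 Y0.000

1 u = 1 mm; y_m = 96.834 − y.

[1] `<polygon>` closed polygon, #000000→score S549 F1883: (39.021,78.521) → (10.894,86.521) → (47.925,63.160) → (39.021,78.521) (closed)

[2] `<path>` cubic bezier, #000000→score S549 F1883: (23.317,65.744) → (25.452,57.549) → (45.488,55.070) → (65.214,59.950) → (66.418,73.829)

[3] `<polyline>` open polyline, #000000→score S549 F1883: (7.437,20.241) → (61.159,51.513) → (9.282,55.620) → (72.523,32.461) → (6.054,48.555)

[4] `<circle>` circle, #000000→score S549 F1883: (73.200,37.408) → (64.602,58.167) → (43.843,66.765) → (23.084,58.167) → (14.486,37.408) → (23.084,16.649) → (43.843,8.051) → (64.602,16.649) → (73.200,37.408) (closed)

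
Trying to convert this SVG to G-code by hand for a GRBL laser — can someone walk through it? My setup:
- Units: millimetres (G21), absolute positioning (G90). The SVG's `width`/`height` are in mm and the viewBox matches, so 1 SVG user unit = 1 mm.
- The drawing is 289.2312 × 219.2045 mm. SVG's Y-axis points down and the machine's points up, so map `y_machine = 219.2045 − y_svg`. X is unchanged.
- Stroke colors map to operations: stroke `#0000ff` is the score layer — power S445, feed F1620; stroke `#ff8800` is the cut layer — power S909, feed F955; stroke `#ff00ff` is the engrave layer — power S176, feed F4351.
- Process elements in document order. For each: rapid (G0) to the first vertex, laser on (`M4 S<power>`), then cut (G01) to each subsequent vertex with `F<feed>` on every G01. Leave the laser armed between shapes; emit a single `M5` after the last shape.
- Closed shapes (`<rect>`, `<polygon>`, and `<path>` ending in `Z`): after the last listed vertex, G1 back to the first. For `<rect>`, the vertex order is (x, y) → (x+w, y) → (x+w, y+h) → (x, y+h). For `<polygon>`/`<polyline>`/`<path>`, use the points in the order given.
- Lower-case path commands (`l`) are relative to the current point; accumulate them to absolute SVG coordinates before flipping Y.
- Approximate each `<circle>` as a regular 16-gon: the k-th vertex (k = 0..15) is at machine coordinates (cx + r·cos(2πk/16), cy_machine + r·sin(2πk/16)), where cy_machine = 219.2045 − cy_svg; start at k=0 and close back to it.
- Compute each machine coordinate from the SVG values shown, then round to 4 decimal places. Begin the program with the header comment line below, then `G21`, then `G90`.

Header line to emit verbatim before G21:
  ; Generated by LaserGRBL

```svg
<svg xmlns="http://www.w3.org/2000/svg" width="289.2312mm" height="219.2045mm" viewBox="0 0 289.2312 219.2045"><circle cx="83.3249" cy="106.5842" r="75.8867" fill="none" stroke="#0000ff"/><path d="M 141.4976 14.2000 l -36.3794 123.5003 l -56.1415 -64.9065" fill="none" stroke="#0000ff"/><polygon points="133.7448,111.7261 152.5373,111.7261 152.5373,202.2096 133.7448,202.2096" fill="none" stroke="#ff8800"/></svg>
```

viewBox `0 0 289.2312 219.2045` with mm width/height → 1 unit = 1 mm. Flip: y_m = 219.2045 − y_svg.

**Shape 1** — `<circle>` circle, stroke `#0000ff` → score (S445, F1620). Machine vertices: (159.2116,112.6203) → (153.4351,141.6609) → (136.9849,166.2803) → (112.3655,182.7305) → (83.3249,188.5070) → (54.2843,182.7305) → (29.6649,166.2803) → (13.2147,141.6609) → (7.4382,112.6203) → (13.2147,83.5797) → (29.6649,58.9603) → (54.2843,42.5101) → (83.3249,36.7336) → (112.3655,42.5101) → (136.9849,58.9603) → (153.4351,83.5797) → (159.2116,112.6203). Closed: final G1 returns to the first vertex.

**Shape 2** — `<path>` open polyline, stroke `#0000ff` → score (S445, F1620). Machine vertices: (141.4976,205.0045) → (105.1182,81.5042) → (48.9767,146.4107). Open path.

**Shape 3** — `<polygon>` rectangle, stroke `#ff8800` → cut (S909, F955). Machine vertices: (133.7448,107.4784) → (152.5373,107.4784) → (152.5373,16.9949) → (133.7448,16.9949) → (133.7448,107.4784). Closed: final G1 returns to the first vertex.

; Generated by LaserGRBL
G21
G90
G0 X159.2116 Y112.6203
M4 S445
G01 X153.4351 Y141.6609 F1620
G01 X136.9849 Y166.2803 F1620
G01 X112.3655 Y182.7305 F1620
G01 X83.3249 Y188.5070 F1620
G01 X54.2843 Y182.7305 F1620
G01 X29.6649 Y166.2803 F1620
G01 X13.2147 Y141.6609 F1620
G01 X7.4382 Y112.6203 F1620
G01 X13.2147 Y83.5797 F1620
G01 X29.6649 Y58.9603 F1620
G01 X54.2843 Y42.5101 F1620
G01 X83.3249 Y36.7336 F1620
G01 X112.3655 Y42.5101 F1620
G01 X136.9849 Y58.9603 F1620
G01 X153.4351 Y83.5797 F1620
G01 X159.2116 Y112.6203 F1620
G0 X141.4976 Y205.0045
M4 S445
G01 X105.1182 Y81.5042 F1620
G01 X48.9767 Y146.4107 F1620
G0 X133.7448 Y107.4784
M4 S909
G01 X152.5373 Y107.4784 F955
G01 X152.5373 Y16.9949 F955
G01 X133.7448 Y16.9949 F955
G01 X133.7448 Y107.4784 F955
M5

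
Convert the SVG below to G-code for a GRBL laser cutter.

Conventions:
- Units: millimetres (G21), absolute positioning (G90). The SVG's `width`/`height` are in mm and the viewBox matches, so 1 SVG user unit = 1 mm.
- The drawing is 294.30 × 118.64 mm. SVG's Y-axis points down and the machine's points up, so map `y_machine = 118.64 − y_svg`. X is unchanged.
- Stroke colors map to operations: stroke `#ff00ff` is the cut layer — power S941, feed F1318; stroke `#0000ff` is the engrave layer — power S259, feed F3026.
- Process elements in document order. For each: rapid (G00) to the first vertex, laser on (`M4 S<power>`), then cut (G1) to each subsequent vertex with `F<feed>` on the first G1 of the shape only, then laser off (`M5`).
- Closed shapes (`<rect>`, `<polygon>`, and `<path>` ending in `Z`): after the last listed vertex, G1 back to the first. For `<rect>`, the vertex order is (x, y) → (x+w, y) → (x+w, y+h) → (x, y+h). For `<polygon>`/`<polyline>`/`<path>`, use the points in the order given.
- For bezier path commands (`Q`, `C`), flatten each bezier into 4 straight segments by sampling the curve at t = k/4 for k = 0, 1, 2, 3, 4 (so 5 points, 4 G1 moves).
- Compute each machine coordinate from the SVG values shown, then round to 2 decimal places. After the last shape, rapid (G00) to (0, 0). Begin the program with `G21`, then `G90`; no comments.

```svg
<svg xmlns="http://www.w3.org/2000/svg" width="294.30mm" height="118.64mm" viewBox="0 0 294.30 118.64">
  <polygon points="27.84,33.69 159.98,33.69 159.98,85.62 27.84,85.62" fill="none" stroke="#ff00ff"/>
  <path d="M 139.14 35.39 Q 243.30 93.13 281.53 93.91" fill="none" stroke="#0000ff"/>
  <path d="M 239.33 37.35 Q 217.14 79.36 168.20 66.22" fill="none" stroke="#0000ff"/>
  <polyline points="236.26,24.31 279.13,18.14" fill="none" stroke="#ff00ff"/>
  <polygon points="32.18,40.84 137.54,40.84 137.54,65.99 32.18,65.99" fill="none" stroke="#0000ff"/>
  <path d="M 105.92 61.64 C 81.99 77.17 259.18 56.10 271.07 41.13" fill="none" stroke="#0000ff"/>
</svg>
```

G21
G90
G00 X27.84 Y84.95
M4 S941
G1 X159.98 Y84.95 F1318
G1 X159.98 Y33.02
G1 X27.84 Y33.02
G1 X27.84 Y84.95
M5
G00 X139.14 Y83.25
M4 S259
G1 X187.10 Y57.94 F3026
G1 X226.82 Y39.75
G1 X258.29 Y28.68
G1 X281.53 Y24.73
M5
G00 X239.33 Y81.29
M4 S259
G1 X226.56 Y63.73 F3026
G1 X210.45 Y53.07
G1 X191.00 Y49.30
G1 X168.20 Y52.42
M5
G00 X236.26 Y94.33
M4 S941
G1 X279.13 Y100.50 F1318
M5
G00 X32.18 Y77.80
M4 S259
G1 X137.54 Y77.80 F3026
G1 X137.54 Y52.65
G1 X32.18 Y52.65
G1 X32.18 Y77.80
M5
G00 X105.92 Y57.00
M4 S259
G1 X119.96 Y51.55 F3026
G1 X175.06 Y55.82
G1 X236.88 Y65.81
G1 X271.07 Y77.51
M5
G00 X0.00 Y0.00

viewBox `0 0 294.30 118.64` with mm width/height → 1 unit = 1 mm. Flip: y_m = 118.64 − y_svg.

**Shape 1** — `<polygon>` rectangle, stroke `#ff00ff` → cut (S941, F1318). Machine vertices: (27.84,84.95) → (159.98,84.95) → (159.98,33.02) → (27.84,33.02) → (27.84,84.95). Closed: final G1 returns to the first vertex.

**Shape 2** — `<path>` quadratic bezier, stroke `#0000ff` → engrave (S259, F3026). Control points (SVG): P0=(139.14,35.39), P1=(243.30,93.13), P2=(281.53,93.91); sampled at t=k/4. Machine vertices: (139.14,83.25) → (187.10,57.94) → (226.82,39.75) → (258.29,28.68) → (281.53,24.73). Open path.

**Shape 3** — `<path>` quadratic bezier, stroke `#0000ff` → engrave (S259, F3026). Control points (SVG): P0=(239.33,37.35), P1=(217.14,79.36), P2=(168.20,66.22); sampled at t=k/4. Machine vertices: (239.33,81.29) → (226.56,63.73) → (210.45,53.07) → (191.00,49.30) → (168.20,52.42). Open path.

**Shape 4** — `<polyline>` line segment, stroke `#ff00ff` → cut (S941, F1318). Machine vertices: (236.26,94.33) → (279.13,100.50). Open path.

**Shape 5** — `<polygon>` rectangle, stroke `#0000ff` → engrave (S259, F3026). Machine vertices: (32.18,77.80) → (137.54,77.80) → (137.54,52.65) → (32.18,52.65) → (32.18,77.80). Closed: final G1 returns to the first vertex.

**Shape 6** — `<path>` cubic bezier, stroke `#0000ff` → engrave (S259, F3026). Control points (SVG): P0=(105.92,61.64), P1=(81.99,77.17), P2=(259.18,56.10), P3=(271.07,41.13); sampled at t=k/4. Machine vertices: (105.92,57.00) → (119.96,51.55) → (175.06,55.82) → (236.88,65.81) → (271.07,77.51). Open path.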